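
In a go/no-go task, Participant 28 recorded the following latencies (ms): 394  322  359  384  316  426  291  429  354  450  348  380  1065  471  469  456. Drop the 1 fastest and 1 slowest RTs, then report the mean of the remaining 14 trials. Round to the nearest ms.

397 ms

Sorted: 291, 316, 322, 348, 354, 359, 380, 384, 394, 426, 429, 450, 456, 469, 471, 1065
Drop lowest 1 (291) and highest 1 (1065)
Remaining (n=14): Σ = 5558, mean = 5558/14 = 397.000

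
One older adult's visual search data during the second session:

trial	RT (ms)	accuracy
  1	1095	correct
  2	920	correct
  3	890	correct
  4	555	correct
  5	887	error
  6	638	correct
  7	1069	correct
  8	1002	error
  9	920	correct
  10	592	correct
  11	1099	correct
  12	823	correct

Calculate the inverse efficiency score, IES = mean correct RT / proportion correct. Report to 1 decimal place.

1032.1 ms

Correct trials (n=10): 1095, 920, 890, 555, 638, 1069, 920, 592, 1099, 823
Mean correct RT = 8601/10 = 860.1000 ms
Proportion correct = 10/12
IES = 860.1000 / (10/12) = 1032.120 ms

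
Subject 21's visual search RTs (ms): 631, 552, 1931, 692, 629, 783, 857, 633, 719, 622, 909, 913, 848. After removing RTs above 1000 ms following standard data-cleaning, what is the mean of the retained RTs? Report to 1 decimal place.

732.3 ms

Excluded: 1931
Retained (n=12): Σ = 8788
Mean = 8788/12 = 732.3333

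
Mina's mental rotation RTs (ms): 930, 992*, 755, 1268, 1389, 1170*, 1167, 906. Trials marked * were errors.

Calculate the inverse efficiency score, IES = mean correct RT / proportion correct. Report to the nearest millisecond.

Correct trials (n=6): 930, 755, 1268, 1389, 1167, 906
Mean correct RT = 6415/6 = 1069.1667 ms
Proportion correct = 6/8
IES = 1069.1667 / (6/8) = 1425.556 ms

1426 ms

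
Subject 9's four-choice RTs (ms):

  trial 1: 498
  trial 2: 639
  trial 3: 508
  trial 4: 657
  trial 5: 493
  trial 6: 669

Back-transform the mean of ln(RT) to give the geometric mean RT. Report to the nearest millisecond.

572 ms

ln(RT): 6.2106, 6.4599, 6.2305, 6.4877, 6.2005, 6.5058
Mean ln(RT) = 38.0950/6 = 6.34916
Geometric mean = exp(6.34916) = 572.01 ms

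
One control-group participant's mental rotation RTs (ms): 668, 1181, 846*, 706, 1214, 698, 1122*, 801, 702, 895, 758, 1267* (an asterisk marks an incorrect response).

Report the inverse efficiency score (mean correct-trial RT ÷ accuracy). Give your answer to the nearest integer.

1129 ms

Correct trials (n=9): 668, 1181, 706, 1214, 698, 801, 702, 895, 758
Mean correct RT = 7623/9 = 847.0000 ms
Proportion correct = 9/12
IES = 847.0000 / (9/12) = 1129.333 ms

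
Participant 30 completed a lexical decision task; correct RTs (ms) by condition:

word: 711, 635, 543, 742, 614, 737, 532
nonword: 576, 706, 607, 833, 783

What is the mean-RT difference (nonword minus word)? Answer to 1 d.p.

56.1 ms

M(word) = 4514/7 = 644.857
M(nonword) = 3505/5 = 701.000
Difference = 701.000 − 644.857 = 56.143 ms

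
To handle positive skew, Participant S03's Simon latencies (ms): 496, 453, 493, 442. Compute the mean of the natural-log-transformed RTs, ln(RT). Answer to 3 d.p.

ln(RT): 6.2066, 6.1159, 6.2005, 6.0913
Σ ln(RT) = 24.6143
Mean = 24.6143/4 = 6.15357

6.154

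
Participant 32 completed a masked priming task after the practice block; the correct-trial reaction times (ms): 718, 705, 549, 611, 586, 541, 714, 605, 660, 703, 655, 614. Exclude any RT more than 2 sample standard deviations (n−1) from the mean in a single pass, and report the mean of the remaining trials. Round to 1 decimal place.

n = 12, ΣRT = 7661, M = 638.417
Σ(x−M)² = 44088.92; s = √(44088.92/11) = 63.309
Cutoffs: 638.417 ± 2·63.309 → [511.8, 765.0]
No RTs fall outside the cutoffs; all 12 retained. Mean = 7661/12 = 638.417

638.4 ms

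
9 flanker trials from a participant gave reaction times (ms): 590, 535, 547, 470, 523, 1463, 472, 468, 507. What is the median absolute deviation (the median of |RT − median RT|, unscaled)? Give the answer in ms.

51 ms

Sorted: 468, 470, 472, 507, 523, 535, 547, 590, 1463 → median = 523
|x − 523|: 67, 12, 24, 53, 0, 940, 51, 55, 16
Sorted deviations: 0, 12, 16, 24, 51, 53, 55, 67, 940 → MAD = 51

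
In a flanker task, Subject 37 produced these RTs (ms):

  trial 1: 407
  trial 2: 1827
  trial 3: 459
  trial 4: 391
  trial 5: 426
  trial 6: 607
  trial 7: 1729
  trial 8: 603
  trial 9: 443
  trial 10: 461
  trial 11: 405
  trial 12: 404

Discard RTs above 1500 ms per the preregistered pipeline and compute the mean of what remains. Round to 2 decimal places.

Excluded: 1729, 1827
Retained (n=10): Σ = 4606
Mean = 4606/10 = 460.6000

460.60 ms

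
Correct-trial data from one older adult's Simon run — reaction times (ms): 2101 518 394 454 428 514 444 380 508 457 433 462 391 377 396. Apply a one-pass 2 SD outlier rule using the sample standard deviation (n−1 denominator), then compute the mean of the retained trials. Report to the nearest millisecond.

n = 15, ΣRT = 8257, M = 550.467
Σ(x−M)² = 2607261.73; s = √(2607261.73/14) = 431.547
Cutoffs: 550.467 ± 2·431.547 → [-312.6, 1413.6]
Outside: 2101 → excluded.
Retained (n=14): Σ = 6156, mean = 6156/14 = 439.714

440 ms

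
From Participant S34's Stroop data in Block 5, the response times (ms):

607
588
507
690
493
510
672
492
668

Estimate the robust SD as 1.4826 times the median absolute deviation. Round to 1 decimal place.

Sorted: 492, 493, 507, 510, 588, 607, 668, 672, 690 → median = 588
|x − 588| sorted: 0, 19, 78, 80, 81, 84, 95, 96, 102 → MAD = 81
Robust SD ≈ 1.4826 × 81 = 120.091

120.1 ms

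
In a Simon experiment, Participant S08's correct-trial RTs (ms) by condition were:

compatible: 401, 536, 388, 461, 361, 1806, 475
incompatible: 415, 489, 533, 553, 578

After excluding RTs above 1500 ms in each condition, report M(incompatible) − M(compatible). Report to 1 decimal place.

76.6 ms

compatible: exclude 1806
M(compatible) = 2622/6 = 437.000
M(incompatible) = 2568/5 = 513.600
Difference = 513.600 − 437.000 = 76.600 ms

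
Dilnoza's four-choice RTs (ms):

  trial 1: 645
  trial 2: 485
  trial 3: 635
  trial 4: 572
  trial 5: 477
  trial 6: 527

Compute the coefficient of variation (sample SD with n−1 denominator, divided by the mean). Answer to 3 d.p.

n = 6, Σ = 3341, M = 556.8333
Σ(x−M)² = 26536.833; s = √(26536.833/5) = 72.8517
CV = 72.8517 / 556.8333 = 0.13083

0.131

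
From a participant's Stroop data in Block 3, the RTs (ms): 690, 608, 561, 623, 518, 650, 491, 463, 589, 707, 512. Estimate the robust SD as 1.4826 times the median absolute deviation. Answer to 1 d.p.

105.3 ms

Sorted: 463, 491, 512, 518, 561, 589, 608, 623, 650, 690, 707 → median = 589
|x − 589| sorted: 0, 19, 28, 34, 61, 71, 77, 98, 101, 118, 126 → MAD = 71
Robust SD ≈ 1.4826 × 71 = 105.265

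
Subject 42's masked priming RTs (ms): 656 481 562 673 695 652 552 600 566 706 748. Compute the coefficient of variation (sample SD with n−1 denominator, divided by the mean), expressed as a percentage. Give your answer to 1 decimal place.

n = 11, Σ = 6891, M = 626.4545
Σ(x−M)² = 64700.727; s = √(64700.727/10) = 80.4368
CV = 80.4368 / 626.4545 = 0.12840 = 12.840%

12.8%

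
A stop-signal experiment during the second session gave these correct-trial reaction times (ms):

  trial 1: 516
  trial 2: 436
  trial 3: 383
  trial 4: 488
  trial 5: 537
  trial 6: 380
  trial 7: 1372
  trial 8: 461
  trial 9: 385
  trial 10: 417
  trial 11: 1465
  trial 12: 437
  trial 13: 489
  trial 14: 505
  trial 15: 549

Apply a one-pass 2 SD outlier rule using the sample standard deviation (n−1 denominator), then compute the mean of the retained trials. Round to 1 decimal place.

460.2 ms

n = 15, ΣRT = 8820, M = 588.000
Σ(x−M)² = 1637554.00; s = √(1637554.00/14) = 342.006
Cutoffs: 588.000 ± 2·342.006 → [-96.0, 1272.0]
Outside: 1372, 1465 → excluded.
Retained (n=13): Σ = 5983, mean = 5983/13 = 460.231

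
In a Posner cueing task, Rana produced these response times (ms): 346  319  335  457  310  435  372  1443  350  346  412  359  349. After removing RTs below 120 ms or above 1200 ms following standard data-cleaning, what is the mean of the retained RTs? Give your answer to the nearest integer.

366 ms

Excluded: 1443
Retained (n=12): Σ = 4390
Mean = 4390/12 = 365.8333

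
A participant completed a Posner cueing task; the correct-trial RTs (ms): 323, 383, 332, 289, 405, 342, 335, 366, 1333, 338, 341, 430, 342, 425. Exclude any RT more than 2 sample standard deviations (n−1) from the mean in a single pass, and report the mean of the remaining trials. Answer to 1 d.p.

357.8 ms

n = 14, ΣRT = 5984, M = 427.429
Σ(x−M)² = 904103.43; s = √(904103.43/13) = 263.717
Cutoffs: 427.429 ± 2·263.717 → [-100.0, 954.9]
Outside: 1333 → excluded.
Retained (n=13): Σ = 4651, mean = 4651/13 = 357.769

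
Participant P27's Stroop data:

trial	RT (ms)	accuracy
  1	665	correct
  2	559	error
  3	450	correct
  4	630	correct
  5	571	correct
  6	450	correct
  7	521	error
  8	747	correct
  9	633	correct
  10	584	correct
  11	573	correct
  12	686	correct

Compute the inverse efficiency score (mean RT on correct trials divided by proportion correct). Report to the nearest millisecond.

719 ms

Correct trials (n=10): 665, 450, 630, 571, 450, 747, 633, 584, 573, 686
Mean correct RT = 5989/10 = 598.9000 ms
Proportion correct = 10/12
IES = 598.9000 / (10/12) = 718.680 ms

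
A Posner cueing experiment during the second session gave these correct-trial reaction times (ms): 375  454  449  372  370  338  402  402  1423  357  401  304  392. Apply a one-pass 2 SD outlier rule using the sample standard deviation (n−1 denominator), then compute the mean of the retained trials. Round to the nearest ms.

385 ms

n = 13, ΣRT = 6039, M = 464.538
Σ(x−M)² = 1014989.23; s = √(1014989.23/12) = 290.831
Cutoffs: 464.538 ± 2·290.831 → [-117.1, 1046.2]
Outside: 1423 → excluded.
Retained (n=12): Σ = 4616, mean = 4616/12 = 384.667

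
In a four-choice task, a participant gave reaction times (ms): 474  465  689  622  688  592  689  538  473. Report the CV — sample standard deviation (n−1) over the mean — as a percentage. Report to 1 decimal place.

16.7%

n = 9, Σ = 5230, M = 581.1111
Σ(x−M)² = 74996.889; s = √(74996.889/8) = 96.8226
CV = 96.8226 / 581.1111 = 0.16662 = 16.662%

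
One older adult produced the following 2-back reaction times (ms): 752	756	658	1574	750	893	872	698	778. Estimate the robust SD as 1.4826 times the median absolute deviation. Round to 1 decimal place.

Sorted: 658, 698, 750, 752, 756, 778, 872, 893, 1574 → median = 756
|x − 756| sorted: 0, 4, 6, 22, 58, 98, 116, 137, 818 → MAD = 58
Robust SD ≈ 1.4826 × 58 = 85.991

86.0 ms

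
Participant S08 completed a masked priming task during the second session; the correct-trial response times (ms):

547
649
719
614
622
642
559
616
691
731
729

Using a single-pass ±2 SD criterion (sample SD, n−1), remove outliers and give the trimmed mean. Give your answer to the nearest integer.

n = 11, ΣRT = 7119, M = 647.182
Σ(x−M)² = 41347.64; s = √(41347.64/10) = 64.302
Cutoffs: 647.182 ± 2·64.302 → [518.6, 775.8]
No RTs fall outside the cutoffs; all 11 retained. Mean = 7119/11 = 647.182

647 ms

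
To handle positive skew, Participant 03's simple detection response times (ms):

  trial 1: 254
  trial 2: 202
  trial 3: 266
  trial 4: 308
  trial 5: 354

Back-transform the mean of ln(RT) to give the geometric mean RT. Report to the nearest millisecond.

272 ms

ln(RT): 5.5373, 5.3083, 5.5835, 5.7301, 5.8693
Mean ln(RT) = 28.0285/5 = 5.60570
Geometric mean = exp(5.60570) = 271.97 ms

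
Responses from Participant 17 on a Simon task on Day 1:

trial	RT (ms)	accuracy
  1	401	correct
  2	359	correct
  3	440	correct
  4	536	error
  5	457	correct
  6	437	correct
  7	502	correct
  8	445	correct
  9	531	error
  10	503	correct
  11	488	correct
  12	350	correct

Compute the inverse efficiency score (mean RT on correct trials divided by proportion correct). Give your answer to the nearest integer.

Correct trials (n=10): 401, 359, 440, 457, 437, 502, 445, 503, 488, 350
Mean correct RT = 4382/10 = 438.2000 ms
Proportion correct = 10/12
IES = 438.2000 / (10/12) = 525.840 ms

526 ms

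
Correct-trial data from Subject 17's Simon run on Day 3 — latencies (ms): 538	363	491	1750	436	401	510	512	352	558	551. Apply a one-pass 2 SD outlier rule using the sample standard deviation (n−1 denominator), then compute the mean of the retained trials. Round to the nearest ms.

n = 11, ΣRT = 6462, M = 587.455
Σ(x−M)² = 1540672.73; s = √(1540672.73/10) = 392.514
Cutoffs: 587.455 ± 2·392.514 → [-197.6, 1372.5]
Outside: 1750 → excluded.
Retained (n=10): Σ = 4712, mean = 4712/10 = 471.200

471 ms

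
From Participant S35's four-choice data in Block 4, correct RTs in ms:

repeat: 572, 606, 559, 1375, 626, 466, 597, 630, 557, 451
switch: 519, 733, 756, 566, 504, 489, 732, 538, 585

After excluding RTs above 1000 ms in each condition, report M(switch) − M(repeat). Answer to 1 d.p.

39.8 ms

repeat: exclude 1375
M(repeat) = 5064/9 = 562.667
M(switch) = 5422/9 = 602.444
Difference = 602.444 − 562.667 = 39.778 ms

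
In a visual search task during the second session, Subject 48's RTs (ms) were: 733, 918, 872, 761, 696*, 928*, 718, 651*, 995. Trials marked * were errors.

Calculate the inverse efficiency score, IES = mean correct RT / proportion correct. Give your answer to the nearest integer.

1249 ms

Correct trials (n=6): 733, 918, 872, 761, 718, 995
Mean correct RT = 4997/6 = 832.8333 ms
Proportion correct = 6/9
IES = 832.8333 / (6/9) = 1249.250 ms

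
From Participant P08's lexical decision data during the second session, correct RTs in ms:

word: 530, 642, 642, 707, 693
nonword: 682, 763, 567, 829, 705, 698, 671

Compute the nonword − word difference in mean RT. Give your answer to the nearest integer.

M(word) = 3214/5 = 642.800
M(nonword) = 4915/7 = 702.143
Difference = 702.143 − 642.800 = 59.343 ms

59 ms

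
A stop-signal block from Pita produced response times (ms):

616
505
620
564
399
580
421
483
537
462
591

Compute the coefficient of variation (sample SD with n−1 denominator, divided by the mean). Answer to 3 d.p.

n = 11, Σ = 5778, M = 525.2727
Σ(x−M)² = 59176.182; s = √(59176.182/10) = 76.9261
CV = 76.9261 / 525.2727 = 0.14645

0.146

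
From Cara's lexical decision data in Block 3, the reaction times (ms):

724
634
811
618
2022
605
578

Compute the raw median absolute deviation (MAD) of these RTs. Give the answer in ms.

56 ms

Sorted: 578, 605, 618, 634, 724, 811, 2022 → median = 634
|x − 634|: 90, 0, 177, 16, 1388, 29, 56
Sorted deviations: 0, 16, 29, 56, 90, 177, 1388 → MAD = 56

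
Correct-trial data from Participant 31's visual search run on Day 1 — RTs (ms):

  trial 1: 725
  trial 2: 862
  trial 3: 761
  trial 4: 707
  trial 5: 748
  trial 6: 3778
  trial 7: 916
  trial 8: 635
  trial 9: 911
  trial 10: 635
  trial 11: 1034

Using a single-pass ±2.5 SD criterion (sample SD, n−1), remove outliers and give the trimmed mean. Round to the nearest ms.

n = 11, ΣRT = 11712, M = 1064.727
Σ(x−M)² = 8254924.18; s = √(8254924.18/10) = 908.566
Cutoffs: 1064.727 ± 2.5·908.566 → [-1206.7, 3336.1]
Outside: 3778 → excluded.
Retained (n=10): Σ = 7934, mean = 7934/10 = 793.400

793 ms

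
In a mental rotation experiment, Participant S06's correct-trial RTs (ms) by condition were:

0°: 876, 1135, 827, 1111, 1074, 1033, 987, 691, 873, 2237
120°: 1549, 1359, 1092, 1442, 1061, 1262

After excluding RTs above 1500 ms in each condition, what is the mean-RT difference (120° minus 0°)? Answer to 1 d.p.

0°: exclude 2237
120°: exclude 1549
M(0°) = 8607/9 = 956.333
M(120°) = 6216/5 = 1243.200
Difference = 1243.200 − 956.333 = 286.867 ms

286.9 ms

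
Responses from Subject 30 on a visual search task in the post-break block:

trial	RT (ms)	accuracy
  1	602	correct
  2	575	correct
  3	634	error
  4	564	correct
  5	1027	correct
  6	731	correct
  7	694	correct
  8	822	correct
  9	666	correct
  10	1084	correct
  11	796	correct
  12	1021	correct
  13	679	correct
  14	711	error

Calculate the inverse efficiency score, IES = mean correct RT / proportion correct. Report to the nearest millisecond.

Correct trials (n=12): 602, 575, 564, 1027, 731, 694, 822, 666, 1084, 796, 1021, 679
Mean correct RT = 9261/12 = 771.7500 ms
Proportion correct = 12/14
IES = 771.7500 / (12/14) = 900.375 ms

900 ms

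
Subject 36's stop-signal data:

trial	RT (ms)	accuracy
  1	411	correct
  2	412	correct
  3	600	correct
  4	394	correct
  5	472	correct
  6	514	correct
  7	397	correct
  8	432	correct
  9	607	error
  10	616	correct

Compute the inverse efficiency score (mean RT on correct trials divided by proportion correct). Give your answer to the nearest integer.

Correct trials (n=9): 411, 412, 600, 394, 472, 514, 397, 432, 616
Mean correct RT = 4248/9 = 472.0000 ms
Proportion correct = 9/10
IES = 472.0000 / (9/10) = 524.444 ms

524 ms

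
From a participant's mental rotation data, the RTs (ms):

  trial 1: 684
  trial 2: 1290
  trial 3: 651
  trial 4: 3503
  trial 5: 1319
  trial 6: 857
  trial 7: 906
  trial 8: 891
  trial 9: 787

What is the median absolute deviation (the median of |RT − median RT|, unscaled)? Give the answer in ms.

207 ms

Sorted: 651, 684, 787, 857, 891, 906, 1290, 1319, 3503 → median = 891
|x − 891|: 207, 399, 240, 2612, 428, 34, 15, 0, 104
Sorted deviations: 0, 15, 34, 104, 207, 240, 399, 428, 2612 → MAD = 207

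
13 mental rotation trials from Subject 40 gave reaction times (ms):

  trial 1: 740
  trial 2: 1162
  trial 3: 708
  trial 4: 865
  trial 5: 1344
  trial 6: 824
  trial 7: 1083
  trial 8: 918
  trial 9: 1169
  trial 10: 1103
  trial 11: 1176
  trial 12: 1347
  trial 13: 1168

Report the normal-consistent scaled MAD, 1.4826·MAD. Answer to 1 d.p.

Sorted: 708, 740, 824, 865, 918, 1083, 1103, 1162, 1168, 1169, 1176, 1344, 1347 → median = 1103
|x − 1103| sorted: 0, 20, 59, 65, 66, 73, 185, 238, 241, 244, 279, 363, 395 → MAD = 185
Robust SD ≈ 1.4826 × 185 = 274.281

274.3 ms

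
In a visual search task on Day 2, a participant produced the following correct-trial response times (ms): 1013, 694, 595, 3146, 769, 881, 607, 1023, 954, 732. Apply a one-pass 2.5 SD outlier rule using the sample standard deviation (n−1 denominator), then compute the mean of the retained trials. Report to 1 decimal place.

n = 10, ΣRT = 10414, M = 1041.400
Σ(x−M)² = 5142446.40; s = √(5142446.40/9) = 755.899
Cutoffs: 1041.400 ± 2.5·755.899 → [-848.3, 2931.1]
Outside: 3146 → excluded.
Retained (n=9): Σ = 7268, mean = 7268/9 = 807.556

807.6 ms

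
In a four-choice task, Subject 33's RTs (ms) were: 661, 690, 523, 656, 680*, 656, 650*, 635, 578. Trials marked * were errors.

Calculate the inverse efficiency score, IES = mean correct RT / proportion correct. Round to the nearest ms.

Correct trials (n=7): 661, 690, 523, 656, 656, 635, 578
Mean correct RT = 4399/7 = 628.4286 ms
Proportion correct = 7/9
IES = 628.4286 / (7/9) = 807.980 ms

808 ms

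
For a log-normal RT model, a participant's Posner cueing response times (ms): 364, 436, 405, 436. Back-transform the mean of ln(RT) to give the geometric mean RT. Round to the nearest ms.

409 ms

ln(RT): 5.8972, 6.0776, 6.0039, 6.0776
Mean ln(RT) = 24.0563/4 = 6.01408
Geometric mean = exp(6.01408) = 409.15 ms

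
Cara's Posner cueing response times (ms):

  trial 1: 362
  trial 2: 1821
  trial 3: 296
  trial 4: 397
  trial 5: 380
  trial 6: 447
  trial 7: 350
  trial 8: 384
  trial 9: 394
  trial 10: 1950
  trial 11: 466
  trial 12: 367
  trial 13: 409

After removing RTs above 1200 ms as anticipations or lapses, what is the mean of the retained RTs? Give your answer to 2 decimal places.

Excluded: 1821, 1950
Retained (n=11): Σ = 4252
Mean = 4252/11 = 386.5455

386.55 ms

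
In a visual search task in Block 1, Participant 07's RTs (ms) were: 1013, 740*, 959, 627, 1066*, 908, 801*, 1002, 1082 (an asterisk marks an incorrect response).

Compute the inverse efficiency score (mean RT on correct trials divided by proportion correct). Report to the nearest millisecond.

Correct trials (n=6): 1013, 959, 627, 908, 1002, 1082
Mean correct RT = 5591/6 = 931.8333 ms
Proportion correct = 6/9
IES = 931.8333 / (6/9) = 1397.750 ms

1398 ms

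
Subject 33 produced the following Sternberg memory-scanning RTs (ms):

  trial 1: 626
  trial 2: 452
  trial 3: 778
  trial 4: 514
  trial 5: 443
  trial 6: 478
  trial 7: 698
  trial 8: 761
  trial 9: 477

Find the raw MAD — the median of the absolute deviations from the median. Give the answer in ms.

71 ms

Sorted: 443, 452, 477, 478, 514, 626, 698, 761, 778 → median = 514
|x − 514|: 112, 62, 264, 0, 71, 36, 184, 247, 37
Sorted deviations: 0, 36, 37, 62, 71, 112, 184, 247, 264 → MAD = 71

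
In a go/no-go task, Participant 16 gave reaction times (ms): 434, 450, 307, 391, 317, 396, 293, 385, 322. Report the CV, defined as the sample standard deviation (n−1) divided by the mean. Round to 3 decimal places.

n = 9, Σ = 3295, M = 366.1111
Σ(x−M)² = 26712.889; s = √(26712.889/8) = 57.7850
CV = 57.7850 / 366.1111 = 0.15783

0.158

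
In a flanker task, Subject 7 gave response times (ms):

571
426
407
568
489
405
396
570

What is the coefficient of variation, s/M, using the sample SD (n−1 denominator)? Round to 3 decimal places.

0.168

n = 8, Σ = 3832, M = 479.0000
Σ(x−M)² = 45124.000; s = √(45124.000/7) = 80.2888
CV = 80.2888 / 479.0000 = 0.16762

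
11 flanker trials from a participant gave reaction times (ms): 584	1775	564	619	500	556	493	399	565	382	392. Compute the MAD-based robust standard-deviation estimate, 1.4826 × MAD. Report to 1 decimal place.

93.4 ms

Sorted: 382, 392, 399, 493, 500, 556, 564, 565, 584, 619, 1775 → median = 556
|x − 556| sorted: 0, 8, 9, 28, 56, 63, 63, 157, 164, 174, 1219 → MAD = 63
Robust SD ≈ 1.4826 × 63 = 93.404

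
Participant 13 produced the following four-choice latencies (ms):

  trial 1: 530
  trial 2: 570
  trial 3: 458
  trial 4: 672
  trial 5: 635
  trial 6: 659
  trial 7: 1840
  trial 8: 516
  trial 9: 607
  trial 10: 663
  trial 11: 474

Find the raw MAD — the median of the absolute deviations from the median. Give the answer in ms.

65 ms

Sorted: 458, 474, 516, 530, 570, 607, 635, 659, 663, 672, 1840 → median = 607
|x − 607|: 77, 37, 149, 65, 28, 52, 1233, 91, 0, 56, 133
Sorted deviations: 0, 28, 37, 52, 56, 65, 77, 91, 133, 149, 1233 → MAD = 65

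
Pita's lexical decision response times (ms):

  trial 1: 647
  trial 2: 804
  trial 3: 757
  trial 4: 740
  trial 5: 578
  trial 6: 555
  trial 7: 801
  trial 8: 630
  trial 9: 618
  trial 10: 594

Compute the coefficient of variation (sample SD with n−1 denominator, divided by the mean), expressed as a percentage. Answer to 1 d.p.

n = 10, Σ = 6724, M = 672.4000
Σ(x−M)² = 79826.400; s = √(79826.400/9) = 94.1786
CV = 94.1786 / 672.4000 = 0.14006 = 14.006%

14.0%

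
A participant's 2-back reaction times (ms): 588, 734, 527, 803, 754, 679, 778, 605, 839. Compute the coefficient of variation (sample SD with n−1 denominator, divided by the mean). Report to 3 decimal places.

n = 9, Σ = 6307, M = 700.7778
Σ(x−M)² = 92019.556; s = √(92019.556/8) = 107.2494
CV = 107.2494 / 700.7778 = 0.15304

0.153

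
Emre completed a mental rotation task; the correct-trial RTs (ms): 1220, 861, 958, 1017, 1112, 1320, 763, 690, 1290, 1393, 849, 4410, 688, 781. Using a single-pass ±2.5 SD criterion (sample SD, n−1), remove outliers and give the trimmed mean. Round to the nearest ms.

996 ms

n = 14, ΣRT = 17352, M = 1239.429
Σ(x−M)² = 11569177.43; s = √(11569177.43/13) = 943.365
Cutoffs: 1239.429 ± 2.5·943.365 → [-1119.0, 3597.8]
Outside: 4410 → excluded.
Retained (n=13): Σ = 12942, mean = 12942/13 = 995.538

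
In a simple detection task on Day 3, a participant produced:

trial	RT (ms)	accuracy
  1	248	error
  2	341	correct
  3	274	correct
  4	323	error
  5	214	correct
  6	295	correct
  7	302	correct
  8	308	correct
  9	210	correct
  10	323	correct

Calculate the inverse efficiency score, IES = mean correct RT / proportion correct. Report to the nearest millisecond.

Correct trials (n=8): 341, 274, 214, 295, 302, 308, 210, 323
Mean correct RT = 2267/8 = 283.3750 ms
Proportion correct = 8/10
IES = 283.3750 / (8/10) = 354.219 ms

354 ms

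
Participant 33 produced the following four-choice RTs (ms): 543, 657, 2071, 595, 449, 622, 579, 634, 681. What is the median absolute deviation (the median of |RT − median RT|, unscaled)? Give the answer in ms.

43 ms

Sorted: 449, 543, 579, 595, 622, 634, 657, 681, 2071 → median = 622
|x − 622|: 79, 35, 1449, 27, 173, 0, 43, 12, 59
Sorted deviations: 0, 12, 27, 35, 43, 59, 79, 173, 1449 → MAD = 43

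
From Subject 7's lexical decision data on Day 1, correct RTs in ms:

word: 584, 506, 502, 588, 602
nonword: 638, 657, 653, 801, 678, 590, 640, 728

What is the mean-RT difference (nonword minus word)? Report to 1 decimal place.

116.7 ms

M(word) = 2782/5 = 556.400
M(nonword) = 5385/8 = 673.125
Difference = 673.125 − 556.400 = 116.725 ms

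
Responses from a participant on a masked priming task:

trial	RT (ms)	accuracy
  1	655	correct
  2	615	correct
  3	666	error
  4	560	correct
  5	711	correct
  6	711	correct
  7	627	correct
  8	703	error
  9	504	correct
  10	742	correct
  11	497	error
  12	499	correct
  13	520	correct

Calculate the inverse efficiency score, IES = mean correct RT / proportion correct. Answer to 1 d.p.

798.7 ms

Correct trials (n=10): 655, 615, 560, 711, 711, 627, 504, 742, 499, 520
Mean correct RT = 6144/10 = 614.4000 ms
Proportion correct = 10/13
IES = 614.4000 / (10/13) = 798.720 ms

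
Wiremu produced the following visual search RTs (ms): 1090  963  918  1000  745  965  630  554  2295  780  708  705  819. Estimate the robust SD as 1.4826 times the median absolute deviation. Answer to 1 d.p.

213.5 ms

Sorted: 554, 630, 705, 708, 745, 780, 819, 918, 963, 965, 1000, 1090, 2295 → median = 819
|x − 819| sorted: 0, 39, 74, 99, 111, 114, 144, 146, 181, 189, 265, 271, 1476 → MAD = 144
Robust SD ≈ 1.4826 × 144 = 213.494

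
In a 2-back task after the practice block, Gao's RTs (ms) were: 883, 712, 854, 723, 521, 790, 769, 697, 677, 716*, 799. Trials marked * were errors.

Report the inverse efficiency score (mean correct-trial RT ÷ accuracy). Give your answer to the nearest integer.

817 ms

Correct trials (n=10): 883, 712, 854, 723, 521, 790, 769, 697, 677, 799
Mean correct RT = 7425/10 = 742.5000 ms
Proportion correct = 10/11
IES = 742.5000 / (10/11) = 816.750 ms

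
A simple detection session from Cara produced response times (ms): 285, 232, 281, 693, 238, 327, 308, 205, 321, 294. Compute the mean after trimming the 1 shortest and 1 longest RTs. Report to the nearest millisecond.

Sorted: 205, 232, 238, 281, 285, 294, 308, 321, 327, 693
Drop lowest 1 (205) and highest 1 (693)
Remaining (n=8): Σ = 2286, mean = 2286/8 = 285.750

286 ms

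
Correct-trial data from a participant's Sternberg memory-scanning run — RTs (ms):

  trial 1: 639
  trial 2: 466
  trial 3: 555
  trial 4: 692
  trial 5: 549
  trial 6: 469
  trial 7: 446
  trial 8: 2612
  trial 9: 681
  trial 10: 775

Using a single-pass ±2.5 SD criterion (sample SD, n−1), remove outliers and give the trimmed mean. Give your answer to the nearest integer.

n = 10, ΣRT = 7884, M = 788.400
Σ(x−M)² = 3803828.40; s = √(3803828.40/9) = 650.114
Cutoffs: 788.400 ± 2.5·650.114 → [-836.9, 2413.7]
Outside: 2612 → excluded.
Retained (n=9): Σ = 5272, mean = 5272/9 = 585.778

586 ms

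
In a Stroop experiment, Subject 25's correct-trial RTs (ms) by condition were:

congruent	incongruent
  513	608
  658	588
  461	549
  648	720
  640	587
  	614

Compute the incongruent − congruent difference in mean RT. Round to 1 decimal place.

27.0 ms

M(congruent) = 2920/5 = 584.000
M(incongruent) = 3666/6 = 611.000
Difference = 611.000 − 584.000 = 27.000 ms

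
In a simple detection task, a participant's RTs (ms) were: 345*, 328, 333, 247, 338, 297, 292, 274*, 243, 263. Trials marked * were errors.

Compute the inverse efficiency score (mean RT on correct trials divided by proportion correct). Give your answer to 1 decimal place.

365.8 ms

Correct trials (n=8): 328, 333, 247, 338, 297, 292, 243, 263
Mean correct RT = 2341/8 = 292.6250 ms
Proportion correct = 8/10
IES = 292.6250 / (8/10) = 365.781 ms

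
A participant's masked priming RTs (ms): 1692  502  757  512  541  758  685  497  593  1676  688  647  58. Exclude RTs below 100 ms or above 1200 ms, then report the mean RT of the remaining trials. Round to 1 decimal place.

Excluded: 58, 1676, 1692
Retained (n=10): Σ = 6180
Mean = 6180/10 = 618.0000

618.0 ms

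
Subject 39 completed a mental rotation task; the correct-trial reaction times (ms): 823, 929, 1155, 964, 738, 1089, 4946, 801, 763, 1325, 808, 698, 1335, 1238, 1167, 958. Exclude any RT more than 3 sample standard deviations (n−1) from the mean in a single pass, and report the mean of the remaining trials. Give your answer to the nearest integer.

n = 16, ΣRT = 19737, M = 1233.562
Σ(x−M)² = 15364333.94; s = √(15364333.94/15) = 1012.072
Cutoffs: 1233.562 ± 3·1012.072 → [-1802.7, 4269.8]
Outside: 4946 → excluded.
Retained (n=15): Σ = 14791, mean = 14791/15 = 986.067

986 ms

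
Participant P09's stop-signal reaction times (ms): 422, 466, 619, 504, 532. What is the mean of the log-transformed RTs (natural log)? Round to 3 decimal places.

6.223

ln(RT): 6.0450, 6.1442, 6.4281, 6.2226, 6.2766
Σ ln(RT) = 31.1165
Mean = 31.1165/5 = 6.22330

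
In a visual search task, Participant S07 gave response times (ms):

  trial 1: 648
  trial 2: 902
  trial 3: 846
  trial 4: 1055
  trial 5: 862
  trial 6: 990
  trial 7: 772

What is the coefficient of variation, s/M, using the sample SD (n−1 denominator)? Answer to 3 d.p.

n = 7, Σ = 6075, M = 867.8571
Σ(x−M)² = 109144.857; s = √(109144.857/6) = 134.8733
CV = 134.8733 / 867.8571 = 0.15541

0.155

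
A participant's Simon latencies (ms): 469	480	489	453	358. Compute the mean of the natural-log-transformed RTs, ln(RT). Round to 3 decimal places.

6.103

ln(RT): 6.1506, 6.1738, 6.1924, 6.1159, 5.8805
Σ ln(RT) = 30.5132
Mean = 30.5132/5 = 6.10264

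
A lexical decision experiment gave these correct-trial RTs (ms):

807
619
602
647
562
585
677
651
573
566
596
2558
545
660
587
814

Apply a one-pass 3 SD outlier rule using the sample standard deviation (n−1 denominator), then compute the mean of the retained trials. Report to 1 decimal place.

632.7 ms

n = 16, ΣRT = 12049, M = 753.062
Σ(x−M)² = 3569026.94; s = √(3569026.94/15) = 487.786
Cutoffs: 753.062 ± 3·487.786 → [-710.3, 2216.4]
Outside: 2558 → excluded.
Retained (n=15): Σ = 9491, mean = 9491/15 = 632.733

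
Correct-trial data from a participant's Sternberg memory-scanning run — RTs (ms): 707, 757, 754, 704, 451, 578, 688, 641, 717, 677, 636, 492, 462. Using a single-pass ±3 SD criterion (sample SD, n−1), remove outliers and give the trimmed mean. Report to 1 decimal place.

635.7 ms

n = 13, ΣRT = 8264, M = 635.692
Σ(x−M)² = 137800.77; s = √(137800.77/12) = 107.161
Cutoffs: 635.692 ± 3·107.161 → [314.2, 957.2]
No RTs fall outside the cutoffs; all 13 retained. Mean = 8264/13 = 635.692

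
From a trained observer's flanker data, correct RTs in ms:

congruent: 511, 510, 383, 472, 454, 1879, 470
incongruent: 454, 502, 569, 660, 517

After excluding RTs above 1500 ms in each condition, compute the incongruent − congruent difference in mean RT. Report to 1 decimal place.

congruent: exclude 1879
M(congruent) = 2800/6 = 466.667
M(incongruent) = 2702/5 = 540.400
Difference = 540.400 − 466.667 = 73.733 ms

73.7 ms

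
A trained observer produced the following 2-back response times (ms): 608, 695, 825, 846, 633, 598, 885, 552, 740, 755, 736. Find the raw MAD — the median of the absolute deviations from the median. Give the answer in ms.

Sorted: 552, 598, 608, 633, 695, 736, 740, 755, 825, 846, 885 → median = 736
|x − 736|: 128, 41, 89, 110, 103, 138, 149, 184, 4, 19, 0
Sorted deviations: 0, 4, 19, 41, 89, 103, 110, 128, 138, 149, 184 → MAD = 103

103 ms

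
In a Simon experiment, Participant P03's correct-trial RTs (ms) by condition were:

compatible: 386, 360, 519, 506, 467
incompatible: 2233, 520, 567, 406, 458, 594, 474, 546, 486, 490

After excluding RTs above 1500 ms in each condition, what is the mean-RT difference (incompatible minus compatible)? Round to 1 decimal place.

incompatible: exclude 2233
M(compatible) = 2238/5 = 447.600
M(incompatible) = 4541/9 = 504.556
Difference = 504.556 − 447.600 = 56.956 ms

57.0 ms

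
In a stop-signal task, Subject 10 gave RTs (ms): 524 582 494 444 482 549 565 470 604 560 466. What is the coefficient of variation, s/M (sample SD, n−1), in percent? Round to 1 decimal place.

10.3%

n = 11, Σ = 5740, M = 521.8182
Σ(x−M)² = 28657.636; s = √(28657.636/10) = 53.5328
CV = 53.5328 / 521.8182 = 0.10259 = 10.259%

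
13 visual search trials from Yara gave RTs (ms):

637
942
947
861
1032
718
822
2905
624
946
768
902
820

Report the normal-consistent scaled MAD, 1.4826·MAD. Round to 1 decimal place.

127.5 ms

Sorted: 624, 637, 718, 768, 820, 822, 861, 902, 942, 946, 947, 1032, 2905 → median = 861
|x − 861| sorted: 0, 39, 41, 41, 81, 85, 86, 93, 143, 171, 224, 237, 2044 → MAD = 86
Robust SD ≈ 1.4826 × 86 = 127.504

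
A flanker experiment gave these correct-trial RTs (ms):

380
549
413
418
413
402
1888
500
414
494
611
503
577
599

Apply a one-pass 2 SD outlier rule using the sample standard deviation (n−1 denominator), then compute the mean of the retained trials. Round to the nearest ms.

n = 14, ΣRT = 8161, M = 582.929
Σ(x−M)² = 1914022.93; s = √(1914022.93/13) = 383.709
Cutoffs: 582.929 ± 2·383.709 → [-184.5, 1350.3]
Outside: 1888 → excluded.
Retained (n=13): Σ = 6273, mean = 6273/13 = 482.538

483 ms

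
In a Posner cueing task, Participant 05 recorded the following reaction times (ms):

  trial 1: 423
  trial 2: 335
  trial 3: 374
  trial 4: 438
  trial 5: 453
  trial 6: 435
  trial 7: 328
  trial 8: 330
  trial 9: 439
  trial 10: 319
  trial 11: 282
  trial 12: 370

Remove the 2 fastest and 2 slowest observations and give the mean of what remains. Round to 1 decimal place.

379.1 ms

Sorted: 282, 319, 328, 330, 335, 370, 374, 423, 435, 438, 439, 453
Drop lowest 2 (282, 319) and highest 2 (439, 453)
Remaining (n=8): Σ = 3033, mean = 3033/8 = 379.125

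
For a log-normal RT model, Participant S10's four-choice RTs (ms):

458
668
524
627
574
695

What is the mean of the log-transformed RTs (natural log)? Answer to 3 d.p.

6.372

ln(RT): 6.1269, 6.5043, 6.2615, 6.4409, 6.3526, 6.5439
Σ ln(RT) = 38.2301
Mean = 38.2301/6 = 6.37169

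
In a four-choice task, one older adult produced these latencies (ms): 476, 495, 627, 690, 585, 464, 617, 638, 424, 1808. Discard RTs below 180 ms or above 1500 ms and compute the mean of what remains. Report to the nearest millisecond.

Excluded: 1808
Retained (n=9): Σ = 5016
Mean = 5016/9 = 557.3333

557 ms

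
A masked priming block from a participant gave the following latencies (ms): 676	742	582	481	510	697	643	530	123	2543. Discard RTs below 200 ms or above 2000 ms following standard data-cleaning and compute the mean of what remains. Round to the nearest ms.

Excluded: 123, 2543
Retained (n=8): Σ = 4861
Mean = 4861/8 = 607.6250

608 ms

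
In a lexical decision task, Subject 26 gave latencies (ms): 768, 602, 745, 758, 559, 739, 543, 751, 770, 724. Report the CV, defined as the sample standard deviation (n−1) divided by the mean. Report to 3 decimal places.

n = 10, Σ = 6959, M = 695.9000
Σ(x−M)² = 73576.900; s = √(73576.900/9) = 90.4169
CV = 90.4169 / 695.9000 = 0.12993

0.130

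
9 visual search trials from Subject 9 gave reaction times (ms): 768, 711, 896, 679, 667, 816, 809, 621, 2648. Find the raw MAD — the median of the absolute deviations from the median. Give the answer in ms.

89 ms

Sorted: 621, 667, 679, 711, 768, 809, 816, 896, 2648 → median = 768
|x − 768|: 0, 57, 128, 89, 101, 48, 41, 147, 1880
Sorted deviations: 0, 41, 48, 57, 89, 101, 128, 147, 1880 → MAD = 89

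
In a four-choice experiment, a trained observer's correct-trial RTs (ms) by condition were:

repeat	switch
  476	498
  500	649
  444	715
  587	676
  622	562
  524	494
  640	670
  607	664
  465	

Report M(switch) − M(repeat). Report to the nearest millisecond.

75 ms

M(repeat) = 4865/9 = 540.556
M(switch) = 4928/8 = 616.000
Difference = 616.000 − 540.556 = 75.444 ms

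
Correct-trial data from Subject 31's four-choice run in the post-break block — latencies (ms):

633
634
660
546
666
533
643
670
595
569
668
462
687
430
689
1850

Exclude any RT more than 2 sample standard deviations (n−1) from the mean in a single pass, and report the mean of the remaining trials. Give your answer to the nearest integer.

606 ms

n = 16, ΣRT = 10935, M = 683.438
Σ(x−M)² = 1544509.94; s = √(1544509.94/15) = 320.885
Cutoffs: 683.438 ± 2·320.885 → [41.7, 1325.2]
Outside: 1850 → excluded.
Retained (n=15): Σ = 9085, mean = 9085/15 = 605.667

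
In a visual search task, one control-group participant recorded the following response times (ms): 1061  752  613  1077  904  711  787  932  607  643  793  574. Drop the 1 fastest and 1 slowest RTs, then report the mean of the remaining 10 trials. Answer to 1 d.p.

Sorted: 574, 607, 613, 643, 711, 752, 787, 793, 904, 932, 1061, 1077
Drop lowest 1 (574) and highest 1 (1077)
Remaining (n=10): Σ = 7803, mean = 7803/10 = 780.300

780.3 ms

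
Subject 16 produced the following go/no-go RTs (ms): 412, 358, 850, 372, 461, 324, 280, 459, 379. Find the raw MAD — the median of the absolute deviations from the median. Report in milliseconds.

55 ms

Sorted: 280, 324, 358, 372, 379, 412, 459, 461, 850 → median = 379
|x − 379|: 33, 21, 471, 7, 82, 55, 99, 80, 0
Sorted deviations: 0, 7, 21, 33, 55, 80, 82, 99, 471 → MAD = 55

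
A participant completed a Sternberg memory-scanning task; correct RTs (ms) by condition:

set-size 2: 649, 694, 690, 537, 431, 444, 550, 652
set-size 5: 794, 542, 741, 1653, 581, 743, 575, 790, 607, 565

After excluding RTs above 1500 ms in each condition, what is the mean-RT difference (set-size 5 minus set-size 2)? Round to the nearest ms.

79 ms

set-size 5: exclude 1653
M(set-size 2) = 4647/8 = 580.875
M(set-size 5) = 5938/9 = 659.778
Difference = 659.778 − 580.875 = 78.903 ms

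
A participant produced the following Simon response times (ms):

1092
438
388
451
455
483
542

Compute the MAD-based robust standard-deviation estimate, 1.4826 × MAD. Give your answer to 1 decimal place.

41.5 ms

Sorted: 388, 438, 451, 455, 483, 542, 1092 → median = 455
|x − 455| sorted: 0, 4, 17, 28, 67, 87, 637 → MAD = 28
Robust SD ≈ 1.4826 × 28 = 41.513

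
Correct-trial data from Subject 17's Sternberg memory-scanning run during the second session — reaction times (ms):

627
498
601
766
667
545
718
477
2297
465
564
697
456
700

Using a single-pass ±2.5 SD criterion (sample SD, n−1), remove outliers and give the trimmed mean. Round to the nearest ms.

n = 14, ΣRT = 10078, M = 719.857
Σ(x−M)² = 2813611.71; s = √(2813611.71/13) = 465.222
Cutoffs: 719.857 ± 2.5·465.222 → [-443.2, 1882.9]
Outside: 2297 → excluded.
Retained (n=13): Σ = 7781, mean = 7781/13 = 598.538

599 ms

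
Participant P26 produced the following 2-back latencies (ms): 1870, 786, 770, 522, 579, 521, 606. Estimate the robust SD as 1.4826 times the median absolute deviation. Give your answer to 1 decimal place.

126.0 ms

Sorted: 521, 522, 579, 606, 770, 786, 1870 → median = 606
|x − 606| sorted: 0, 27, 84, 85, 164, 180, 1264 → MAD = 85
Robust SD ≈ 1.4826 × 85 = 126.021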